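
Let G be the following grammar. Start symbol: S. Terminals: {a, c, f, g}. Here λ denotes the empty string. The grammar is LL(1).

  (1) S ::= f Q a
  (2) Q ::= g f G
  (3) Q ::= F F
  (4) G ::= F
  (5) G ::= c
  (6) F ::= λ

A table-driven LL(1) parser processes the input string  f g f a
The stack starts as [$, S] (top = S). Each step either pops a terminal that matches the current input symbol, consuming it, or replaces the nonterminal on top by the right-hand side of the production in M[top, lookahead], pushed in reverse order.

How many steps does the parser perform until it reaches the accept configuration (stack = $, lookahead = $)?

8

step 1: stack=$ S  input=f g f a $  — expand S ::= f Q a
step 2: stack=$ a Q f  input=f g f a $  — match f
step 3: stack=$ a Q  input=g f a $  — expand Q ::= g f G
step 4: stack=$ a G f g  input=g f a $  — match g
step 5: stack=$ a G f  input=f a $  — match f
step 6: stack=$ a G  input=a $  — expand G ::= F
step 7: stack=$ a F  input=a $  — expand F ::= λ
step 8: stack=$ a  input=a $  — match a
Accept reached after 8 steps.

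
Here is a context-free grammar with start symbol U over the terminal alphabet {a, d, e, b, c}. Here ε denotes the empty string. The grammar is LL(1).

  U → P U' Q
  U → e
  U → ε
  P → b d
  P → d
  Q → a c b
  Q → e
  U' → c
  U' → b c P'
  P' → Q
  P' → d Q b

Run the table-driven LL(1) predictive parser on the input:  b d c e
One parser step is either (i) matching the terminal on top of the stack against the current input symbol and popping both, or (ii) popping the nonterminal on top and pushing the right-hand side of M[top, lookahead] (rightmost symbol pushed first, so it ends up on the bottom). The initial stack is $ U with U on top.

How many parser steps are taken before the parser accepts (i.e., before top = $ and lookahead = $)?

step 1: stack=$ U  input=b d c e $  — expand U → P U' Q
step 2: stack=$ Q U' P  input=b d c e $  — expand P → b d
step 3: stack=$ Q U' d b  input=b d c e $  — match b
step 4: stack=$ Q U' d  input=d c e $  — match d
step 5: stack=$ Q U'  input=c e $  — expand U' → c
step 6: stack=$ Q c  input=c e $  — match c
step 7: stack=$ Q  input=e $  — expand Q → e
step 8: stack=$ e  input=e $  — match e
Accept reached after 8 steps.

8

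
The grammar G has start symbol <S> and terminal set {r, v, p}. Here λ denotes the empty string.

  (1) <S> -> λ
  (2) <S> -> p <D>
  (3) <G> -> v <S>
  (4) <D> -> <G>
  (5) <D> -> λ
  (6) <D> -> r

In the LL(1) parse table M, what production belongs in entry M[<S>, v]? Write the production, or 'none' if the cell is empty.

FIRST(<S>) = {λ, p}
FIRST(<G>) = {v}
FIRST(<D>) = {λ, r, v}  (via <G>)
FOLLOW(<S>) includes $ since <S> is the start symbol.
FOLLOW(<S>): in <G>->v <S>, the suffix after <S> is empty, so FOLLOW(<S>) ⊇ FOLLOW(<G>) = {$}. Thus FOLLOW(<S>) = {$}.
FOLLOW(<G>): in <D>-><G>, the suffix after <G> is empty, so FOLLOW(<G>) ⊇ FOLLOW(<D>) = {$}. Thus FOLLOW(<G>) = {$}.
For <S> -> λ: FIRST(λ) = {λ}, so it goes in M[<S>, t] for t ∈ {}; since λ ∈ FIRST, also for every t ∈ FOLLOW(<S>) = {$}.
For <S> -> p <D>: FIRST(p <D>) = {p}, so it goes in M[<S>, t] for t ∈ {p}.
None of these place a production in M[<S>, v].

none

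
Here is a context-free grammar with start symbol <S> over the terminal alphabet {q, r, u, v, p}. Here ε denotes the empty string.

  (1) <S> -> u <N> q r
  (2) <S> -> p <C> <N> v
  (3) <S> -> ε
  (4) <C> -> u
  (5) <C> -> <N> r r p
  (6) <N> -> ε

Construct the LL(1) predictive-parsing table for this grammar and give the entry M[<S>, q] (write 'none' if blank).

FIRST(<S>) = {ε, p, u}
FIRST(<N>) = {ε}
FIRST(<C>) = {r, u}  (via <N> r r p)
FOLLOW(<S>) includes $ since <S> is the start symbol.
FOLLOW(<S>): <S> appears on no right-hand side. Thus FOLLOW(<S>) = {$}.
For <S> -> u <N> q r: FIRST(u <N> q r) = {u}, so it goes in M[<S>, t] for t ∈ {u}.
For <S> -> p <C> <N> v: FIRST(p <C> <N> v) = {p}, so it goes in M[<S>, t] for t ∈ {p}.
For <S> -> ε: FIRST(ε) = {ε}, so it goes in M[<S>, t] for t ∈ {}; since ε ∈ FIRST, also for every t ∈ FOLLOW(<S>) = {$}.
None of these place a production in M[<S>, q].

none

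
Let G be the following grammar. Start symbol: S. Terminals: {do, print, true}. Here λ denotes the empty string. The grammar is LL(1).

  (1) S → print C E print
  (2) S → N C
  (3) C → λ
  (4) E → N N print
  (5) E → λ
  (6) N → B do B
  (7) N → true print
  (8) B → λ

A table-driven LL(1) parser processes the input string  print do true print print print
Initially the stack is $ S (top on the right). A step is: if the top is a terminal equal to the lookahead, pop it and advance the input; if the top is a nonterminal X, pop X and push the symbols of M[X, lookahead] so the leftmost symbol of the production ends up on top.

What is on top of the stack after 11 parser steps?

print

      Stack                     Input                              Action
   1  $ S                       print do true print print print $  expand S → print C E print
   2  $ print E C print         print do true print print print $  match print
   3  $ print E C               do true print print print $        expand C → λ
   4  $ print E                 do true print print print $        expand E → N N print
   5  $ print print N N         do true print print print $        expand N → B do B
   6  $ print print N B do B    do true print print print $        expand B → λ
   7  $ print print N B do      do true print print print $        match do
   8  $ print print N B         true print print print $           expand B → λ
   9  $ print print N           true print print print $           expand N → true print
  10  $ print print print true  true print print print $           match true
  11  $ print print print       print print print $                match print
Stack after step 11: $ print print (top = print).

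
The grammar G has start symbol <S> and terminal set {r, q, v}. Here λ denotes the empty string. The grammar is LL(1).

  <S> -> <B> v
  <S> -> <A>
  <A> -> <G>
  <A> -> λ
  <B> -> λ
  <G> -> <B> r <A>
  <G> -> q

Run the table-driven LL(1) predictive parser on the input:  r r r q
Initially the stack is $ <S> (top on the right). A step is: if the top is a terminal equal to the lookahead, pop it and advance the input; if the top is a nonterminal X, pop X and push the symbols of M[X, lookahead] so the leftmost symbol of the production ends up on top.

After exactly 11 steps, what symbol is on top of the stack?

      Stack        Input      Action
   1  $ <S>        r r r q $  expand <S> -> <A>
   2  $ <A>        r r r q $  expand <A> -> <G>
   3  $ <G>        r r r q $  expand <G> -> <B> r <A>
   4  $ <A> r <B>  r r r q $  expand <B> -> λ
   5  $ <A> r      r r r q $  match r
   6  $ <A>        r r q $    expand <A> -> <G>
   7  $ <G>        r r q $    expand <G> -> <B> r <A>
   8  $ <A> r <B>  r r q $    expand <B> -> λ
   9  $ <A> r      r r q $    match r
  10  $ <A>        r q $      expand <A> -> <G>
  11  $ <G>        r q $      expand <G> -> <B> r <A>
Stack after step 11: $ <A> r <B> (top = <B>).

<B>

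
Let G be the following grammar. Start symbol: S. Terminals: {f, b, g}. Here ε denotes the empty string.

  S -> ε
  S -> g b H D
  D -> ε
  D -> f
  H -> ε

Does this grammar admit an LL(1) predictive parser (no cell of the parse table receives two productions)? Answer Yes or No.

Yes

FIRST(S) = {ε, g}
FIRST(D) = {ε, f}
FIRST(H) = {ε}
FOLLOW(S) = {$}
FOLLOW(D) = {$}
FOLLOW(H) = {$, f}
Each cell of M receives at most one production.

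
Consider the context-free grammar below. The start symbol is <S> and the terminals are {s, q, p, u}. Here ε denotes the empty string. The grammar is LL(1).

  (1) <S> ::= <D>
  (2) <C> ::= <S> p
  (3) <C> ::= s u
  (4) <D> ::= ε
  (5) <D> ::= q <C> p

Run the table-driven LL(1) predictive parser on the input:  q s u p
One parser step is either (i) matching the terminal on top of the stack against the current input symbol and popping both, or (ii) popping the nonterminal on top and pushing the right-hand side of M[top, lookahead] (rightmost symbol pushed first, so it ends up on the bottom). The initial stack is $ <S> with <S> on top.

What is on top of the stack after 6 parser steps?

     Stack      Input      Action
  1  $ <S>      q s u p $  expand <S> ::= <D>
  2  $ <D>      q s u p $  expand <D> ::= q <C> p
  3  $ p <C> q  q s u p $  match q
  4  $ p <C>    s u p $    expand <C> ::= s u
  5  $ p u s    s u p $    match s
  6  $ p u      u p $      match u
Stack after step 6: $ p (top = p).

p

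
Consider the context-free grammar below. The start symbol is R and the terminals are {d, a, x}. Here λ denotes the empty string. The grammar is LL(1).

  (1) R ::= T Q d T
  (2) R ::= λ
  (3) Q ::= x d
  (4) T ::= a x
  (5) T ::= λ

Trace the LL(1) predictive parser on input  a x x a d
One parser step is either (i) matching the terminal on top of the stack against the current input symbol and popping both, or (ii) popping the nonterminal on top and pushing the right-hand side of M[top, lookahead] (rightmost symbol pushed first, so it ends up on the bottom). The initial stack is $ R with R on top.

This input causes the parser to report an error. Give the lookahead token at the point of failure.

step 1: stack=$ R  input=a x x a d $  — expand R ::= T Q d T
step 2: stack=$ T d Q T  input=a x x a d $  — expand T ::= a x
step 3: stack=$ T d Q x a  input=a x x a d $  — match a
step 4: stack=$ T d Q x  input=x x a d $  — match x
step 5: stack=$ T d Q  input=x a d $  — expand Q ::= x d
step 6: stack=$ T d d x  input=x a d $  — match x
step 7: stack=$ T d d  input=a d $  — error: top is terminal d but lookahead is a

a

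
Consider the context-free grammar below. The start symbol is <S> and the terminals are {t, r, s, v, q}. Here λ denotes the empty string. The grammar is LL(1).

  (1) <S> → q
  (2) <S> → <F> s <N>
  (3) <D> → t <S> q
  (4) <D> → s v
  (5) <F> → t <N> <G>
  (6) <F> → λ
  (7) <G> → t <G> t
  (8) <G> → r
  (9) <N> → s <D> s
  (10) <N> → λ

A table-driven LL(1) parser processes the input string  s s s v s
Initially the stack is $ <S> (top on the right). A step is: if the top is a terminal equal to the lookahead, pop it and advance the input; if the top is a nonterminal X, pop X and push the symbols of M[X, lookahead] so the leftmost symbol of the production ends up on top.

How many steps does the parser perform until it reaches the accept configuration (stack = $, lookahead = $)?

step 1: stack=$ <S>  input=s s s v s $  — expand <S> → <F> s <N>
step 2: stack=$ <N> s <F>  input=s s s v s $  — expand <F> → λ
step 3: stack=$ <N> s  input=s s s v s $  — match s
step 4: stack=$ <N>  input=s s v s $  — expand <N> → s <D> s
step 5: stack=$ s <D> s  input=s s v s $  — match s
step 6: stack=$ s <D>  input=s v s $  — expand <D> → s v
step 7: stack=$ s v s  input=s v s $  — match s
step 8: stack=$ s v  input=v s $  — match v
step 9: stack=$ s  input=s $  — match s
Accept reached after 9 steps.

9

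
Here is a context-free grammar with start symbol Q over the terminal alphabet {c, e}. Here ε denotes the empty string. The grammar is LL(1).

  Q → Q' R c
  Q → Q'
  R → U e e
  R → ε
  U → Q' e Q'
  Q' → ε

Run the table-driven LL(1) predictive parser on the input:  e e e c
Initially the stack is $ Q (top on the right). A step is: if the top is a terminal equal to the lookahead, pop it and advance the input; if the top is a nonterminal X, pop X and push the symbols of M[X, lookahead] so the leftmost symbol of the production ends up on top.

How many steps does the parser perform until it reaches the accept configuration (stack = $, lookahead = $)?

10

step 1: stack=$ Q  input=e e e c $  — expand Q → Q' R c
step 2: stack=$ c R Q'  input=e e e c $  — expand Q' → ε
step 3: stack=$ c R  input=e e e c $  — expand R → U e e
step 4: stack=$ c e e U  input=e e e c $  — expand U → Q' e Q'
step 5: stack=$ c e e Q' e Q'  input=e e e c $  — expand Q' → ε
step 6: stack=$ c e e Q' e  input=e e e c $  — match e
step 7: stack=$ c e e Q'  input=e e c $  — expand Q' → ε
step 8: stack=$ c e e  input=e e c $  — match e
step 9: stack=$ c e  input=e c $  — match e
step 10: stack=$ c  input=c $  — match c
Accept reached after 10 steps.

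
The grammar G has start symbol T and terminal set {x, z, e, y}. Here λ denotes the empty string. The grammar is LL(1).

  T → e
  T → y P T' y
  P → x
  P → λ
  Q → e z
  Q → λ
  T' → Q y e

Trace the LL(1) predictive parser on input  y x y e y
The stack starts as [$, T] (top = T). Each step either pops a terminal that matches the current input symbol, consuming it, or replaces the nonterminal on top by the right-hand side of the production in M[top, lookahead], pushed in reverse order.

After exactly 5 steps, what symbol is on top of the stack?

Q

     Stack       Input        Action
  1  $ T         y x y e y $  expand T → y P T' y
  2  $ y T' P y  y x y e y $  match y
  3  $ y T' P    x y e y $    expand P → x
  4  $ y T' x    x y e y $    match x
  5  $ y T'      y e y $      expand T' → Q y e
Stack after step 5: $ y e y Q (top = Q).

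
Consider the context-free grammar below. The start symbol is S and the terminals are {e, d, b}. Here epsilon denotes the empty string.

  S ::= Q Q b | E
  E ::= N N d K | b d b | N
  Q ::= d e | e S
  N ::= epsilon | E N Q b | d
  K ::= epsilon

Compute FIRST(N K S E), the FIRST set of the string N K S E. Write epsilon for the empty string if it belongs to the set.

{epsilon, b, d, e}

FIRST(Q) = {d, e}
FIRST(K) = {epsilon}
FIRST(S) = {epsilon, b, d, e}  (via Q Q b, E)
FIRST(E) = {epsilon, b, d, e}  (via N N d K, N)
FIRST(N) = {epsilon, b, d, e}  (via E N Q b)
FIRST(N K S E): take FIRST of each symbol in turn, carrying on past any symbol whose FIRST contains epsilon; result {epsilon, b, d, e}.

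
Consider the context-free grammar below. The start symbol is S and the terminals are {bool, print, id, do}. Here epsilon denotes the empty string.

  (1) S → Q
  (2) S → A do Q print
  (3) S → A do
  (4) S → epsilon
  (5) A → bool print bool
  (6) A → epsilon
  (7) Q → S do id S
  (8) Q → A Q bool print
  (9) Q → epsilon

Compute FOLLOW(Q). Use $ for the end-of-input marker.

FIRST(A): from A→bool print bool we get {bool}; from A→epsilon we get {epsilon}. So FIRST(A) = {epsilon, bool}.
FIRST(S): from S→Q we get {epsilon, bool, do}; from S→A do Q print we get {bool, do}; from S→A do we get {bool, do}; from S→epsilon we get {epsilon}. So FIRST(S) = {epsilon, bool, do}.
FIRST(Q): from Q→S do id S we get {bool, do}; from Q→A Q bool print we get {bool, do}; from Q→epsilon we get {epsilon}. So FIRST(Q) = {epsilon, bool, do}.
FOLLOW(S) includes $ since S is the start symbol.
FOLLOW(A): in S→A do Q print, A is followed by do Q print with FIRST {do}; in S→A do, A is followed by do with FIRST {do}; in Q→A Q bool print, A is followed by Q bool print with FIRST {bool, do}. Thus FOLLOW(A) = {bool, do}.
FOLLOW(S): in Q→S do id S (occurrence 1), S is followed by do id S with FIRST {do}; in Q→S do id S (occurrence 2), the suffix after S is empty, so FOLLOW(S) ⊇ FOLLOW(Q) = {$, bool, do, print}. Thus FOLLOW(S) = {$, bool, do, print}.
FOLLOW(Q): in S→Q, the suffix after Q is empty, so FOLLOW(Q) ⊇ FOLLOW(S) = {$, bool, do, print}; in S→A do Q print, Q is followed by print with FIRST {print}; in Q→A Q bool print, Q is followed by bool print with FIRST {bool}. Thus FOLLOW(Q) = {$, bool, do, print}.

{$, bool, do, print}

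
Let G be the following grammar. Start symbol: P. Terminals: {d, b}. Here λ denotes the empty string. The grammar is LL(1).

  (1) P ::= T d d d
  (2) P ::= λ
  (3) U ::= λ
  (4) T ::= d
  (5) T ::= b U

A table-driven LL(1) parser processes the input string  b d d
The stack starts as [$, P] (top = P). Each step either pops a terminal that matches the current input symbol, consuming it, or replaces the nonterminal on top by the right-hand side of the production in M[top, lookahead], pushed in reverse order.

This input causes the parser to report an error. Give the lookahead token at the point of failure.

step 1: stack=$ P  input=b d d $  — expand P ::= T d d d
step 2: stack=$ d d d T  input=b d d $  — expand T ::= b U
step 3: stack=$ d d d U b  input=b d d $  — match b
step 4: stack=$ d d d U  input=d d $  — expand U ::= λ
step 5: stack=$ d d d  input=d d $  — match d
step 6: stack=$ d d  input=d $  — match d
step 7: stack=$ d  input=$  — error: top is terminal d but lookahead is $

$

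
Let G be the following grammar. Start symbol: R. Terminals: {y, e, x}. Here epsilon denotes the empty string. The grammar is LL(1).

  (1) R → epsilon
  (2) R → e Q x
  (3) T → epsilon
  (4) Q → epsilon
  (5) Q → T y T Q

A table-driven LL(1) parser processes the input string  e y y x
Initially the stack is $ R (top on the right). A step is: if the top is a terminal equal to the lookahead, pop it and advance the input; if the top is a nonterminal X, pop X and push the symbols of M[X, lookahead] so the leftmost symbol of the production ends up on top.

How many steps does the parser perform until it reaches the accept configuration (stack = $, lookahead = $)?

step 1: stack=$ R  input=e y y x $  — expand R → e Q x
step 2: stack=$ x Q e  input=e y y x $  — match e
step 3: stack=$ x Q  input=y y x $  — expand Q → T y T Q
step 4: stack=$ x Q T y T  input=y y x $  — expand T → epsilon
step 5: stack=$ x Q T y  input=y y x $  — match y
step 6: stack=$ x Q T  input=y x $  — expand T → epsilon
step 7: stack=$ x Q  input=y x $  — expand Q → T y T Q
step 8: stack=$ x Q T y T  input=y x $  — expand T → epsilon
step 9: stack=$ x Q T y  input=y x $  — match y
step 10: stack=$ x Q T  input=x $  — expand T → epsilon
step 11: stack=$ x Q  input=x $  — expand Q → epsilon
step 12: stack=$ x  input=x $  — match x
Accept reached after 12 steps.

12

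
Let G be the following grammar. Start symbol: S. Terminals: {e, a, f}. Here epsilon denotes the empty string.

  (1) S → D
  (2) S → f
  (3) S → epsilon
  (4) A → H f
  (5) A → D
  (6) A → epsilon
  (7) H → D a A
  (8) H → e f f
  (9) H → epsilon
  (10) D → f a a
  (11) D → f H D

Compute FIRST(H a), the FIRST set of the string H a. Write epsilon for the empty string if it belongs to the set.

{a, e, f}

FIRST(D): from D→f a a we get {f}; from D→f H D we get {f}. So FIRST(D) = {f}.
FIRST(S): from S→D we get {f}; from S→f we get {f}; from S→epsilon we get {epsilon}. So FIRST(S) = {epsilon, f}.
FIRST(H): from H→D a A we get {f}; from H→e f f we get {e}; from H→epsilon we get {epsilon}. So FIRST(H) = {epsilon, e, f}.
FIRST(A): from A→H f we get {e, f}; from A→D we get {f}; from A→epsilon we get {epsilon}. So FIRST(A) = {epsilon, e, f}.
FIRST(H a): take FIRST of each symbol in turn, carrying on past any symbol whose FIRST contains epsilon; result {a, e, f}.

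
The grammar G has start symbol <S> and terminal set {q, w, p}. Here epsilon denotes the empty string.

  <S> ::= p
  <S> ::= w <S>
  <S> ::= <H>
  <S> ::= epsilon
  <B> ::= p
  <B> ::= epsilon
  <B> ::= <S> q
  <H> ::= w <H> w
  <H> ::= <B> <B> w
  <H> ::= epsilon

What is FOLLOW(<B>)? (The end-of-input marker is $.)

FIRST(<S>): from <S>::=p we get {p}; from <S>::=w <S> we get {w}; from <S>::=<H> we get {epsilon, p, q, w}; from <S>::=epsilon we get {epsilon}. So FIRST(<S>) = {epsilon, p, q, w}.
FIRST(<B>): from <B>::=p we get {p}; from <B>::=epsilon we get {epsilon}; from <B>::=<S> q we get {p, q, w}. So FIRST(<B>) = {epsilon, p, q, w}.
FIRST(<H>): from <H>::=w <H> w we get {w}; from <H>::=<B> <B> w we get {p, q, w}; from <H>::=epsilon we get {epsilon}. So FIRST(<H>) = {epsilon, p, q, w}.
FOLLOW(<S>) includes $ since <S> is the start symbol.
FOLLOW(<S>): in <S>::=w <S>, the suffix after <S> is empty (adds nothing new); in <B>::=<S> q, <S> is followed by q with FIRST {q}. Thus FOLLOW(<S>) = {$, q}.
FOLLOW(<B>): in <H>::=<B> <B> w (occurrence 1), <B> is followed by <B> w with FIRST {p, q, w}; in <H>::=<B> <B> w (occurrence 2), <B> is followed by w with FIRST {w}. Thus FOLLOW(<B>) = {p, q, w}.
FOLLOW(<H>): in <S>::=<H>, the suffix after <H> is empty, so FOLLOW(<H>) ⊇ FOLLOW(<S>) = {$, q}; in <H>::=w <H> w, <H> is followed by w with FIRST {w}. Thus FOLLOW(<H>) = {$, q, w}.

{p, q, w}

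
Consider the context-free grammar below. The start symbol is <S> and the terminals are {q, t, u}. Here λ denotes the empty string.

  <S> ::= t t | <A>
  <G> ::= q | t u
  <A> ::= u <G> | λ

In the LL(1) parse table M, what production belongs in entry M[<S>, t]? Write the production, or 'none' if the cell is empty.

FIRST(<G>) = {q, t}
FIRST(<A>) = {λ, u}
FIRST(<S>) = {λ, t, u}  (via <A>)
FOLLOW(<S>) includes $ since <S> is the start symbol.
FOLLOW(<S>): <S> appears on no right-hand side. Thus FOLLOW(<S>) = {$}.
For <S> ::= t t: FIRST(t t) = {t}, so it goes in M[<S>, t] for t ∈ {t}.
For <S> ::= <A>: FIRST(<A>) = {λ, u}, so it goes in M[<S>, t] for t ∈ {u}; since λ ∈ FIRST, also for every t ∈ FOLLOW(<S>) = {$}.

<S> ::= t t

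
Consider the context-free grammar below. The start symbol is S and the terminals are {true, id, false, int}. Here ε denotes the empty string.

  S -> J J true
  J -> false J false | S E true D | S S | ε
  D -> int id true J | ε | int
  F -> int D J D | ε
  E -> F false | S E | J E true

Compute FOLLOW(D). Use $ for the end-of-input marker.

FIRST(D): from D->int id true J we get {int}; from D->ε we get {ε}; from D->int we get {int}. So FIRST(D) = {ε, int}.
FIRST(F): from F->int D J D we get {int}; from F->ε we get {ε}. So FIRST(F) = {ε, int}.
FIRST(S): from S->J J true we get {false, true}. So FIRST(S) = {false, true}.
FIRST(J): from J->false J false we get {false}; from J->S E true D we get {false, true}; from J->S S we get {false, true}; from J->ε we get {ε}. So FIRST(J) = {ε, false, true}.
FIRST(E): from E->F false we get {false, int}; from E->S E we get {false, true}; from E->J E true we get {false, int, true}. So FIRST(E) = {false, int, true}.
FOLLOW(S) includes $ since S is the start symbol.
FOLLOW(F): in E->F false, F is followed by false with FIRST {false}. Thus FOLLOW(F) = {false}.
FOLLOW(E): in J->S E true D, E is followed by true D with FIRST {true}; in E->S E, the suffix after E is empty (adds nothing new); in E->J E true, E is followed by true with FIRST {true}. Thus FOLLOW(E) = {true}.
FOLLOW(S): in J->S E true D, S is followed by E true D with FIRST {false, int, true}; in J->S S (occurrence 1), S is followed by S with FIRST {false, true}; in J->S S (occurrence 2), the suffix after S is empty, so FOLLOW(S) ⊇ FOLLOW(J) = {false, int, true}; in E->S E, S is followed by E with FIRST {false, int, true}. Thus FOLLOW(S) = {$, false, int, true}.
FOLLOW(J): in S->J J true (occurrence 1), J is followed by J true with FIRST {false, true}; in S->J J true (occurrence 2), J is followed by true with FIRST {true}; in J->false J false, J is followed by false with FIRST {false}; in D->int id true J, the suffix after J is empty, so FOLLOW(J) ⊇ FOLLOW(D) = {false, int, true}; in F->int D J D, J is followed by D with FIRST {ε, int}; in F->int D J D, the suffix after J is nullable, so FOLLOW(J) ⊇ FOLLOW(F) = {false}; in E->J E true, J is followed by E true with FIRST {false, int, true}. Thus FOLLOW(J) = {false, int, true}.
FOLLOW(D): in J->S E true D, the suffix after D is empty, so FOLLOW(D) ⊇ FOLLOW(J) = {false, int, true}; in F->int D J D (occurrence 1), D is followed by J D with FIRST {ε, false, int, true}; in F->int D J D (occurrence 1), the suffix after D is nullable, so FOLLOW(D) ⊇ FOLLOW(F) = {false}; in F->int D J D (occurrence 2), the suffix after D is empty, so FOLLOW(D) ⊇ FOLLOW(F) = {false}. Thus FOLLOW(D) = {false, int, true}.

{false, int, true}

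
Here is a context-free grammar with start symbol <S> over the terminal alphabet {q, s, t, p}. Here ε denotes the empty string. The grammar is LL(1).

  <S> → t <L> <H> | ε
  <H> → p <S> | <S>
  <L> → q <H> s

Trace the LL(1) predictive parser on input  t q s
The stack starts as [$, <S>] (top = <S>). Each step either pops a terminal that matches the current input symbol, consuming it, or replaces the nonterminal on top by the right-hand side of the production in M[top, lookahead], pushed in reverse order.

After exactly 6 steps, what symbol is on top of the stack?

s

     Stack          Input    Action
  1  $ <S>          t q s $  expand <S> → t <L> <H>
  2  $ <H> <L> t    t q s $  match t
  3  $ <H> <L>      q s $    expand <L> → q <H> s
  4  $ <H> s <H> q  q s $    match q
  5  $ <H> s <H>    s $      expand <H> → <S>
  6  $ <H> s <S>    s $      expand <S> → ε
Stack after step 6: $ <H> s (top = s).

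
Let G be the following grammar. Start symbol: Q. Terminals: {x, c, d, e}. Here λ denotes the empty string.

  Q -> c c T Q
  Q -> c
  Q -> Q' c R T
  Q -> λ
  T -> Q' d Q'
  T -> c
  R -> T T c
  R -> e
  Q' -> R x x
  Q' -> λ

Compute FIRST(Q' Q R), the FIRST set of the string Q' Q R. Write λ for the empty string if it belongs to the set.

{c, d, e}

FIRST(Q): from Q->c c T Q we get {c}; from Q->c we get {c}; from Q->Q' c R T we get {c, d, e}; from Q->λ we get {λ}. So FIRST(Q) = {λ, c, d, e}.
FIRST(T): from T->Q' d Q' we get {c, d, e}; from T->c we get {c}. So FIRST(T) = {c, d, e}.
FIRST(R): from R->T T c we get {c, d, e}; from R->e we get {e}. So FIRST(R) = {c, d, e}.
FIRST(Q'): from Q'->R x x we get {c, d, e}; from Q'->λ we get {λ}. So FIRST(Q') = {λ, c, d, e}.
FIRST(Q' Q R): take FIRST of each symbol in turn, carrying on past any symbol whose FIRST contains λ; result {c, d, e}.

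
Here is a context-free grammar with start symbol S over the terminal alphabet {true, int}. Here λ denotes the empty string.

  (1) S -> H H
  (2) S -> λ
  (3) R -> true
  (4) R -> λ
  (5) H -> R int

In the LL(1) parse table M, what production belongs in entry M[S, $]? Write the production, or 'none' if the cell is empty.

FIRST(R): from R->true we get {true}; from R->λ we get {λ}. So FIRST(R) = {λ, true}.
FIRST(H): from H->R int we get {int, true}. So FIRST(H) = {int, true}.
FIRST(S): from S->H H we get {int, true}; from S->λ we get {λ}. So FIRST(S) = {λ, int, true}.
FOLLOW(S) includes $ since S is the start symbol.
FOLLOW(S): S appears on no right-hand side. Thus FOLLOW(S) = {$}.
For S -> H H: FIRST(H H) = {int, true}, so it goes in M[S, t] for t ∈ {int, true}.
For S -> λ: FIRST(λ) = {λ}, so it goes in M[S, t] for t ∈ {}; since λ ∈ FIRST, also for every t ∈ FOLLOW(S) = {$}.

S -> λ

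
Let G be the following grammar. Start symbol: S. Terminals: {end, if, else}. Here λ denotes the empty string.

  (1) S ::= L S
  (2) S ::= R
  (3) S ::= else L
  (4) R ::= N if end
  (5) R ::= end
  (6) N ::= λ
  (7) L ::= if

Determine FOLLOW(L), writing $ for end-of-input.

FIRST(N): from N::=λ we get {λ}. So FIRST(N) = {λ}.
FIRST(L): from L::=if we get {if}. So FIRST(L) = {if}.
FIRST(R): from R::=N if end we get {if}; from R::=end we get {end}. So FIRST(R) = {end, if}.
FIRST(S): from S::=L S we get {if}; from S::=R we get {end, if}; from S::=else L we get {else}. So FIRST(S) = {else, end, if}.
FOLLOW(S) includes $ since S is the start symbol.
FOLLOW(S): in S::=L S, the suffix after S is empty (adds nothing new). Thus FOLLOW(S) = {$}.
FOLLOW(R): in S::=R, the suffix after R is empty, so FOLLOW(R) ⊇ FOLLOW(S) = {$}. Thus FOLLOW(R) = {$}.
FOLLOW(N): in R::=N if end, N is followed by if end with FIRST {if}. Thus FOLLOW(N) = {if}.
FOLLOW(L): in S::=L S, L is followed by S with FIRST {else, end, if}; in S::=else L, the suffix after L is empty, so FOLLOW(L) ⊇ FOLLOW(S) = {$}. Thus FOLLOW(L) = {$, else, end, if}.

{$, else, end, if}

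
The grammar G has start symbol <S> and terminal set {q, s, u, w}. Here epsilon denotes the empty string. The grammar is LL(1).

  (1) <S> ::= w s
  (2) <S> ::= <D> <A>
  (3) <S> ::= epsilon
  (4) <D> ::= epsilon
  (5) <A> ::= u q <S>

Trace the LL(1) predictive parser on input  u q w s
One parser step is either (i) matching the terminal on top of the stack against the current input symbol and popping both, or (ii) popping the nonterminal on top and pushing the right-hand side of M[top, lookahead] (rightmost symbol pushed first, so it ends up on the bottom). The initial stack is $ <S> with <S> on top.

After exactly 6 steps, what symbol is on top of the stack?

w

step 1: stack=$ <S>  input=u q w s $  — expand <S> ::= <D> <A>
step 2: stack=$ <A> <D>  input=u q w s $  — expand <D> ::= epsilon
step 3: stack=$ <A>  input=u q w s $  — expand <A> ::= u q <S>
step 4: stack=$ <S> q u  input=u q w s $  — match u
step 5: stack=$ <S> q  input=q w s $  — match q
step 6: stack=$ <S>  input=w s $  — expand <S> ::= w s
Stack after step 6: $ s w (top = w).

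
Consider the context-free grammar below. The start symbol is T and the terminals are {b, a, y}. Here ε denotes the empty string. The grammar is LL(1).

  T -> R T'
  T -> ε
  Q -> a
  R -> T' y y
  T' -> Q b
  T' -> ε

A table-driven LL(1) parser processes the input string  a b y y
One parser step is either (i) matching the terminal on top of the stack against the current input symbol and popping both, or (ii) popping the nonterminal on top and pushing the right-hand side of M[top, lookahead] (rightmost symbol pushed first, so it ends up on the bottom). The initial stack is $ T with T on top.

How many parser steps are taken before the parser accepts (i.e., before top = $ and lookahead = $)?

     Stack         Input      Action
  1  $ T           a b y y $  expand T -> R T'
  2  $ T' R        a b y y $  expand R -> T' y y
  3  $ T' y y T'   a b y y $  expand T' -> Q b
  4  $ T' y y b Q  a b y y $  expand Q -> a
  5  $ T' y y b a  a b y y $  match a
  6  $ T' y y b    b y y $    match b
  7  $ T' y y      y y $      match y
  8  $ T' y        y $        match y
  9  $ T'          $          expand T' -> ε
Accept reached after 9 steps.

9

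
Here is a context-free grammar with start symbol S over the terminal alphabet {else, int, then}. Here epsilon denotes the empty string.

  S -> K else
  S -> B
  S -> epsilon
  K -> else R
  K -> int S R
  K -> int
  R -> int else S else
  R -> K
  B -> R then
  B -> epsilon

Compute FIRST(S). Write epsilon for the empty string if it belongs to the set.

{epsilon, else, int}

FIRST(K) = {else, int}
FIRST(R) = {else, int}  (via K)
FIRST(B) = {epsilon, else, int}  (via R then)
FIRST(S) = {epsilon, else, int}  (via K else, B)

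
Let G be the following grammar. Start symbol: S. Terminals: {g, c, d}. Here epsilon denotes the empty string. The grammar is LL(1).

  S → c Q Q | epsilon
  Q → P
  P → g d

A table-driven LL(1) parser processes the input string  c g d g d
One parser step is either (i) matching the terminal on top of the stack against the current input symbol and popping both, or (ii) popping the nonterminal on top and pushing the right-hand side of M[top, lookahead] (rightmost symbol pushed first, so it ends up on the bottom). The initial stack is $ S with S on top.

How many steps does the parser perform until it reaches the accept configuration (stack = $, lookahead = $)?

10

      Stack    Input        Action
   1  $ S      c g d g d $  expand S → c Q Q
   2  $ Q Q c  c g d g d $  match c
   3  $ Q Q    g d g d $    expand Q → P
   4  $ Q P    g d g d $    expand P → g d
   5  $ Q d g  g d g d $    match g
   6  $ Q d    d g d $      match d
   7  $ Q      g d $        expand Q → P
   8  $ P      g d $        expand P → g d
   9  $ d g    g d $        match g
  10  $ d      d $          match d
Accept reached after 10 steps.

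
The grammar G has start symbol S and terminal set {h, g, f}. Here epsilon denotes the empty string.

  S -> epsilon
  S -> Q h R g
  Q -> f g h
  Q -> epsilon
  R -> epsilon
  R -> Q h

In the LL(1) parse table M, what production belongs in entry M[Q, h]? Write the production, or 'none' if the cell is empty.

Q -> epsilon

FIRST(Q) = {epsilon, f}
FIRST(S) = {epsilon, f, h}  (via Q h R g)
FIRST(R) = {epsilon, f, h}  (via Q h)
FOLLOW(S) includes $ since S is the start symbol.
FOLLOW(Q): in S->Q h R g, Q is followed by h R g with FIRST {h}; in R->Q h, Q is followed by h with FIRST {h}. Thus FOLLOW(Q) = {h}.
For Q -> f g h: FIRST(f g h) = {f}, so it goes in M[Q, t] for t ∈ {f}.
For Q -> epsilon: FIRST(epsilon) = {epsilon}, so it goes in M[Q, t] for t ∈ {}; since epsilon ∈ FIRST, also for every t ∈ FOLLOW(Q) = {h}.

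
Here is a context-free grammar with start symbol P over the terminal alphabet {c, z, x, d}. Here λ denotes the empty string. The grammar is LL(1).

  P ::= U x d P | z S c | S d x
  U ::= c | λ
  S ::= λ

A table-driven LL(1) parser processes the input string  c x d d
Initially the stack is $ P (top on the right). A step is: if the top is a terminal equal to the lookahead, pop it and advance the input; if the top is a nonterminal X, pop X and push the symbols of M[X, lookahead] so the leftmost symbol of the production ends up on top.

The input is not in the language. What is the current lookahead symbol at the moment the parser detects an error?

$

step 1: stack=$ P  input=c x d d $  — expand P ::= U x d P
step 2: stack=$ P d x U  input=c x d d $  — expand U ::= c
step 3: stack=$ P d x c  input=c x d d $  — match c
step 4: stack=$ P d x  input=x d d $  — match x
step 5: stack=$ P d  input=d d $  — match d
step 6: stack=$ P  input=d $  — expand P ::= S d x
step 7: stack=$ x d S  input=d $  — expand S ::= λ
step 8: stack=$ x d  input=d $  — match d
step 9: stack=$ x  input=$  — error: top is terminal x but lookahead is $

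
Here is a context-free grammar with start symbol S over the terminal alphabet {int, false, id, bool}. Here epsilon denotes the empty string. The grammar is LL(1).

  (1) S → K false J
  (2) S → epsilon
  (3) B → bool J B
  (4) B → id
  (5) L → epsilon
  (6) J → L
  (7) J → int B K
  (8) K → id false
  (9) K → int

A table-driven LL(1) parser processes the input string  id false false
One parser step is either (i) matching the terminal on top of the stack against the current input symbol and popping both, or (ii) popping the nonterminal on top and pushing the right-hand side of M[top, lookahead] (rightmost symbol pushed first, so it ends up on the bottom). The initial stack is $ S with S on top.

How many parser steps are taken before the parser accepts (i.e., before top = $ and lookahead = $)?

7

     Stack               Input             Action
  1  $ S                 id false false $  expand S → K false J
  2  $ J false K         id false false $  expand K → id false
  3  $ J false false id  id false false $  match id
  4  $ J false false     false false $     match false
  5  $ J false           false $           match false
  6  $ J                 $                 expand J → L
  7  $ L                 $                 expand L → epsilon
Accept reached after 7 steps.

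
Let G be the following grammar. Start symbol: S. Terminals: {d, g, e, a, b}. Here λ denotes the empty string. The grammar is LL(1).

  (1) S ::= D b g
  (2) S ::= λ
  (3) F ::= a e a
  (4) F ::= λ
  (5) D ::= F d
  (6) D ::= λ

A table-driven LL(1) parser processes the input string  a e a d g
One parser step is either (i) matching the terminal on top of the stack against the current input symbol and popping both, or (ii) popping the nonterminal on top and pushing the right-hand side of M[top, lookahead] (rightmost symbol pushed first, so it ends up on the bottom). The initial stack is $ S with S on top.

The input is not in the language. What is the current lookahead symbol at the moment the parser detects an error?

g

     Stack          Input        Action
  1  $ S            a e a d g $  expand S ::= D b g
  2  $ g b D        a e a d g $  expand D ::= F d
  3  $ g b d F      a e a d g $  expand F ::= a e a
  4  $ g b d a e a  a e a d g $  match a
  5  $ g b d a e    e a d g $    match e
  6  $ g b d a      a d g $      match a
  7  $ g b d        d g $        match d
  8  $ g b          g $          error: top is terminal b but lookahead is g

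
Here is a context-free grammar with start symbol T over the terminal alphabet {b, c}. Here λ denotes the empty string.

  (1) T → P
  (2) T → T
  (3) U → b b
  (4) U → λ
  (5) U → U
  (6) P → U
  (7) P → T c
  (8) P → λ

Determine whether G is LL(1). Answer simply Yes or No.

No

FIRST(T) = {λ, b, c}
FIRST(U) = {λ, b}
FIRST(P) = {λ, b, c}
FOLLOW(T) = {$, c}
FOLLOW(U) = {$, c}
FOLLOW(P) = {$, c}
Cell M[P, $] receives both P → U and P → λ — the grammar is not LL(1).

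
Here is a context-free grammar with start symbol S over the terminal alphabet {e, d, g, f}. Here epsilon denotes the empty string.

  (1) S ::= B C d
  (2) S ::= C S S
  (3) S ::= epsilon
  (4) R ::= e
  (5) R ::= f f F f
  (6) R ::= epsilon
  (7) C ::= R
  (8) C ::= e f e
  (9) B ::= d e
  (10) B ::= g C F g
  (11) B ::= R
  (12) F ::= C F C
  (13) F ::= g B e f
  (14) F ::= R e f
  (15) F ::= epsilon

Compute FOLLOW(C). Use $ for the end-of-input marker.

{$, d, e, f, g}

FIRST(R) = {epsilon, e, f}
FIRST(C) = {epsilon, e, f}  (via R)
FIRST(B) = {epsilon, d, e, f, g}  (via R)
FIRST(S) = {epsilon, d, e, f, g}  (via B C d, C S S)
FIRST(F) = {epsilon, e, f, g}  (via C F C, R e f)
FOLLOW(S) includes $ since S is the start symbol.
FOLLOW(S): in S::=C S S (occurrence 1), S is followed by S with FIRST {epsilon, d, e, f, g}; in S::=C S S (occurrence 1), the suffix after S is nullable (adds nothing new); in S::=C S S (occurrence 2), the suffix after S is empty (adds nothing new). Thus FOLLOW(S) = {$, d, e, f, g}.
FOLLOW(B): in S::=B C d, B is followed by C d with FIRST {d, e, f}; in F::=g B e f, B is followed by e f with FIRST {e}. Thus FOLLOW(B) = {d, e, f}.
FOLLOW(F): in R::=f f F f, F is followed by f with FIRST {f}; in B::=g C F g, F is followed by g with FIRST {g}; in F::=C F C, F is followed by C with FIRST {epsilon, e, f}; in F::=C F C, the suffix after F is nullable (adds nothing new). Thus FOLLOW(F) = {e, f, g}.
FOLLOW(C): in S::=B C d, C is followed by d with FIRST {d}; in S::=C S S, C is followed by S S with FIRST {epsilon, d, e, f, g}; in S::=C S S, the suffix after C is nullable, so FOLLOW(C) ⊇ FOLLOW(S) = {$, d, e, f, g}; in B::=g C F g, C is followed by F g with FIRST {e, f, g}; in F::=C F C (occurrence 1), C is followed by F C with FIRST {epsilon, e, f, g}; in F::=C F C (occurrence 1), the suffix after C is nullable, so FOLLOW(C) ⊇ FOLLOW(F) = {e, f, g}; in F::=C F C (occurrence 2), the suffix after C is empty, so FOLLOW(C) ⊇ FOLLOW(F) = {e, f, g}. Thus FOLLOW(C) = {$, d, e, f, g}.
FOLLOW(R): in C::=R, the suffix after R is empty, so FOLLOW(R) ⊇ FOLLOW(C) = {$, d, e, f, g}; in B::=R, the suffix after R is empty, so FOLLOW(R) ⊇ FOLLOW(B) = {d, e, f}; in F::=R e f, R is followed by e f with FIRST {e}. Thus FOLLOW(R) = {$, d, e, f, g}.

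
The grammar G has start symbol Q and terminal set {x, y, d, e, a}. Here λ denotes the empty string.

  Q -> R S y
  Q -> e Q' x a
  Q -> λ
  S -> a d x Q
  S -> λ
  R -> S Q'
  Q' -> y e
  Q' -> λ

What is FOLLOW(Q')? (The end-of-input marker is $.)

FIRST(S) = {λ, a}
FIRST(Q') = {λ, y}
FIRST(R) = {λ, a, y}  (via S Q')
FIRST(Q) = {λ, a, e, y}  (via R S y)
FOLLOW(Q) includes $ since Q is the start symbol.
FOLLOW(R): in Q->R S y, R is followed by S y with FIRST {a, y}. Thus FOLLOW(R) = {a, y}.
FOLLOW(S): in Q->R S y, S is followed by y with FIRST {y}; in R->S Q', S is followed by Q' with FIRST {λ, y}; in R->S Q', the suffix after S is nullable, so FOLLOW(S) ⊇ FOLLOW(R) = {a, y}. Thus FOLLOW(S) = {a, y}.
FOLLOW(Q): in S->a d x Q, the suffix after Q is empty, so FOLLOW(Q) ⊇ FOLLOW(S) = {a, y}. Thus FOLLOW(Q) = {$, a, y}.
FOLLOW(Q'): in Q->e Q' x a, Q' is followed by x a with FIRST {x}; in R->S Q', the suffix after Q' is empty, so FOLLOW(Q') ⊇ FOLLOW(R) = {a, y}. Thus FOLLOW(Q') = {a, x, y}.

{a, x, y}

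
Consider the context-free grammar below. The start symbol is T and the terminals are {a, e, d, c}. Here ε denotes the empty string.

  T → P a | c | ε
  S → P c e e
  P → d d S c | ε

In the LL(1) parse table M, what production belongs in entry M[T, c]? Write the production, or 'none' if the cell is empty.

FIRST(P) = {ε, d}
FIRST(T) = {ε, a, c, d}  (via P a)
FIRST(S) = {c, d}  (via P c e e)
FOLLOW(T) includes $ since T is the start symbol.
FOLLOW(T): T appears on no right-hand side. Thus FOLLOW(T) = {$}.
For T → P a: FIRST(P a) = {a, d}, so it goes in M[T, t] for t ∈ {a, d}.
For T → c: FIRST(c) = {c}, so it goes in M[T, t] for t ∈ {c}.
For T → ε: FIRST(ε) = {ε}, so it goes in M[T, t] for t ∈ {}; since ε ∈ FIRST, also for every t ∈ FOLLOW(T) = {$}.

T → c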